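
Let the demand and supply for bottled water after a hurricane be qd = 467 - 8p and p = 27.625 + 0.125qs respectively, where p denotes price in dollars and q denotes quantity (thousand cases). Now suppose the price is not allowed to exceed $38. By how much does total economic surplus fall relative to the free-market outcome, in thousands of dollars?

Rearranging supply gives qs = 8p - 221. Without the control the market clears where 467 - 8p = 8p - 221, i.e. p* = 43 and q* = 123.
Since 38 < 43, the ceiling is binding.
At p = 38: qd = 467 - 8·38 = 163 and qs = 8·38 - 221 = 83.
Quantity traded falls to 83. At q = 83 the demand price is (467 - 83)/8 = 48 and the supply price is (221 + 83)/8 = 38.
Deadweight loss = ½ · (48 - 38) · (123 - 83) = ½ · 10 · 40 = 200.

200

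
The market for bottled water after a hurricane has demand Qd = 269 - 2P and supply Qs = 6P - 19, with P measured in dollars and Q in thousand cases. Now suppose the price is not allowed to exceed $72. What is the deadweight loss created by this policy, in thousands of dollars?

In a free market, 269 - 2P = 6P - 19 gives the equilibrium P* = 36, Q* = 197.
Since 72 is above P* = 36, the ceiling does not bind and the free-market outcome prevails.
Since the control does not bind, no trades are prevented and deadweight loss is zero.

0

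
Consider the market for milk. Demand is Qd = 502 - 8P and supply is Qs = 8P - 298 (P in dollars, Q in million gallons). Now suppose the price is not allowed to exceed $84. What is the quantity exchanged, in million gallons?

Equilibrium: 502 - 8P = 8P - 298, so 800 = 16P and P* = 50, Q* = 102.
The ceiling of 84 is above the equilibrium price 50, so it is not binding; the market clears at P* = 50, Q* = 102.

102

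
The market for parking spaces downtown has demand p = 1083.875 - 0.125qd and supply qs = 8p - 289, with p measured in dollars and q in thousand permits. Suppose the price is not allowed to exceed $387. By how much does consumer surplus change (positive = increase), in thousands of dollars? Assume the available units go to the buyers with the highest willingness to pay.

365895

Rearranging demand gives qd = 8671 - 8p. Setting quantity demanded equal to quantity supplied, 8671 - 8p = 8p - 289, gives p* = 560 and q* = 4191.
Because the ceiling (387) lies below the market-clearing price, it is binding.
At p = 387: qd = 8671 - 8·387 = 5575 and qs = 8·387 - 289 = 2807.
Consumer surplus without the control is ½ · (1083.875 - 560) · 4191 = 1097780.0625.
With the ceiling, 2807 units are sold at 387 (assume they go to the highest-value buyers). The demand price at q = 2807 is 733, so CS = ½ · [(1083.875 - 387) + (733 - 387)] · 2807 = 1463675.0625.
Change in consumer surplus = 1463675.0625 - 1097780.0625 = 365895.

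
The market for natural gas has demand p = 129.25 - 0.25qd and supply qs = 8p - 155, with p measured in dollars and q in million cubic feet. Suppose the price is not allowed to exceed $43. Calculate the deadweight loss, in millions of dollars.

Rearranging demand gives qd = 517 - 4p. In a free market, 517 - 4p = 8p - 155 gives the equilibrium p* = 56, q* = 293.
Since 43 < 56, the ceiling is binding.
At p = 43: qd = 517 - 4·43 = 345 and qs = 8·43 - 155 = 189.
Quantity traded falls to 189. At q = 189 the demand price is (517 - 189)/4 = 82 and the supply price is (155 + 189)/8 = 43.
Deadweight loss = ½ · (82 - 43) · (293 - 189) = ½ · 39 · 104 = 2028.

2028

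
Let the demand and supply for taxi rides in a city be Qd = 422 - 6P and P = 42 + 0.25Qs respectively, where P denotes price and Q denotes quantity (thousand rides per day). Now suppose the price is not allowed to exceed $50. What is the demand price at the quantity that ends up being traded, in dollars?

Rearranging supply gives Qs = 4P - 168. Setting quantity demanded equal to quantity supplied, 422 - 6P = 4P - 168, gives P* = 59 and Q* = 68.
Because the ceiling (50) lies below the market-clearing price, it is binding.
At P = 50: Qd = 422 - 6·50 = 122 and Qs = 4·50 - 168 = 32.
Only 32 units reach the market. On the demand curve, the marginal buyer's willingness to pay at Q = 32 is (422 - 32)/6 = 65.

65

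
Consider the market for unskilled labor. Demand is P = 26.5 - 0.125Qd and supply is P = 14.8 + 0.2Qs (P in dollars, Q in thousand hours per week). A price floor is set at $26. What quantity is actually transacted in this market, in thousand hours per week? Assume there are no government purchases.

4

Rearranging demand gives Qd = 212 - 8P; rearranging supply gives Qs = 5P - 74. Without the control the market clears where 212 - 8P = 5P - 74, i.e. P* = 22 and Q* = 36.
Because the floor (26) lies above the market-clearing price, it is binding.
At P = 26: Qd = 212 - 8·26 = 4 and Qs = 5·26 - 74 = 56.
The quantity actually transacted is the short side, demand: 4.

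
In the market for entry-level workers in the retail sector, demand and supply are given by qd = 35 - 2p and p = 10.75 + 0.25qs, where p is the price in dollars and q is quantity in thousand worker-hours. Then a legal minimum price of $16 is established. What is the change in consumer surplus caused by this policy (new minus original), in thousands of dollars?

Rearranging supply gives qs = 4p - 43. Equilibrium: 35 - 2p = 4p - 43, so 78 = 6p and p* = 13, q* = 9.
Since 16 > 13, the floor is binding.
At p = 16: qd = 35 - 2·16 = 3 and qs = 4·16 - 43 = 21.
Consumer surplus without the control is ½ · (17.5 - 13) · 9 = 20.25.
With the floor, consumers buy 3 units at 16, so CS = ½ · (17.5 - 16) · 3 = 2.25.
Change in consumer surplus = 2.25 - 20.25 = -18.

-18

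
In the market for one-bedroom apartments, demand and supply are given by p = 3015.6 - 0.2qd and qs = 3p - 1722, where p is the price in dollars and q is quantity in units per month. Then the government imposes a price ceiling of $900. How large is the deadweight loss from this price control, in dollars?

3456000

Rearranging demand gives qd = 15078 - 5p. Setting quantity demanded equal to quantity supplied, 15078 - 5p = 3p - 1722, gives p* = 2100 and q* = 4578.
Because the ceiling (900) lies below the market-clearing price, it is binding.
At p = 900: qd = 15078 - 5·900 = 10578 and qs = 3·900 - 1722 = 978.
Quantity traded falls to 978. At q = 978 the demand price is (15078 - 978)/5 = 2820 and the supply price is (1722 + 978)/3 = 900.
Deadweight loss = ½ · (2820 - 900) · (4578 - 978) = ½ · 1920 · 3600 = 3456000.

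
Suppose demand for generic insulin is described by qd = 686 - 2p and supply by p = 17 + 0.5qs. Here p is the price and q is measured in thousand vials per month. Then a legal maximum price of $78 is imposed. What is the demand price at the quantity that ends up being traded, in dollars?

Rearranging supply gives qs = 2p - 34. Setting quantity demanded equal to quantity supplied, 686 - 2p = 2p - 34, gives p* = 180 and q* = 326.
The ceiling of 78 is below the equilibrium price 180, so it binds.
At p = 78: qd = 686 - 2·78 = 530 and qs = 2·78 - 34 = 122.
Only 122 units reach the market. On the demand curve, the marginal buyer's willingness to pay at q = 122 is (686 - 122)/2 = 282.

282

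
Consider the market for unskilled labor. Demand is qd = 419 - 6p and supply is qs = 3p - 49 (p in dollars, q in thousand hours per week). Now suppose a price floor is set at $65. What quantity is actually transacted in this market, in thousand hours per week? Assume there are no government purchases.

Equilibrium: 419 - 6p = 3p - 49, so 468 = 9p and p* = 52, q* = 107.
Since 65 > 52, the floor is binding.
At p = 65: qd = 419 - 6·65 = 29 and qs = 3·65 - 49 = 146.
The quantity actually transacted is the short side, demand: 29.

29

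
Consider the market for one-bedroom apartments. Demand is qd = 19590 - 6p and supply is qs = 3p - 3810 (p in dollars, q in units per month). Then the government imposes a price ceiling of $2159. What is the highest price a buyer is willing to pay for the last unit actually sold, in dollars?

2820.5

Setting quantity demanded equal to quantity supplied, 19590 - 6p = 3p - 3810, gives p* = 2600 and q* = 3990.
Since 2159 < 2600, the ceiling is binding.
At p = 2159: qd = 19590 - 6·2159 = 6636 and qs = 3·2159 - 3810 = 2667.
Only 2667 units reach the market. On the demand curve, the marginal buyer's willingness to pay at q = 2667 is (19590 - 2667)/6 = 2820.5.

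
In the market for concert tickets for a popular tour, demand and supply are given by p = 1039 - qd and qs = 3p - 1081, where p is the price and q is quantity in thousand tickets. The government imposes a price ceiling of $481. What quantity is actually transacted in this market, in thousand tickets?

362

Rearranging demand gives qd = 1039 - p. Without the control the market clears where 1039 - p = 3p - 1081, i.e. p* = 530 and q* = 509.
Since 481 < 530, the ceiling is binding.
At p = 481: qd = 1039 - 481 = 558 and qs = 3·481 - 1081 = 362.
The quantity actually transacted is the short side, supply: 362.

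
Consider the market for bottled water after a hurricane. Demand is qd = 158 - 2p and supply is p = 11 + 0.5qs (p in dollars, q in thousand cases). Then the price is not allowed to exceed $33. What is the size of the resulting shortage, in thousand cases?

Rearranging supply gives qs = 2p - 22. Setting quantity demanded equal to quantity supplied, 158 - 2p = 2p - 22, gives p* = 45 and q* = 68.
The ceiling of 33 is below the equilibrium price 45, so it binds.
At p = 33: qd = 158 - 2·33 = 92 and qs = 2·33 - 22 = 44.
Shortage = qd - qs = 92 - 44 = 48.

48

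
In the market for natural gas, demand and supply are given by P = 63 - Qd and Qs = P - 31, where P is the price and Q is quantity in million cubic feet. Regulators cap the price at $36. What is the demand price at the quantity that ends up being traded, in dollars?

Rearranging demand gives Qd = 63 - P. Without the control the market clears where 63 - P = P - 31, i.e. P* = 47 and Q* = 16.
Since 36 < 47, the ceiling is binding.
At P = 36: Qd = 63 - 36 = 27 and Qs = 36 - 31 = 5.
Only 5 units reach the market. On the demand curve, the marginal buyer's willingness to pay at Q = 5 is (63 - 5) = 58.

58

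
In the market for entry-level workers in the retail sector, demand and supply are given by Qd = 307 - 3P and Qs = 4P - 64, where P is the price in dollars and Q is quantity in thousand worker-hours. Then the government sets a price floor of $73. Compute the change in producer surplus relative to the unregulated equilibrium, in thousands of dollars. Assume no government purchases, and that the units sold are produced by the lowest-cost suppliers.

1310

Without the control the market clears where 307 - 3P = 4P - 64, i.e. P* = 53 and Q* = 148.
Since 73 > 53, the floor is binding.
At P = 73: Qd = 307 - 3·73 = 88 and Qs = 4·73 - 64 = 228.
Producer surplus without the control is ½ · (53 - 16) · 148 = 2738.
With the floor, 88 units are sold at 73. The supply price at Q = 88 is 38, so PS = ½ · [(73 - 16) + (73 - 38)] · 88 = 4048.
Change in producer surplus = 4048 - 2738 = 1310.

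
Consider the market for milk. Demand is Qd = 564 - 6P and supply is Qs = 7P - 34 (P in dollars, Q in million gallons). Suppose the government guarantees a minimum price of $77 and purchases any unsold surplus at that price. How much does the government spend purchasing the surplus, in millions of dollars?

In a free market, 564 - 6P = 7P - 34 gives the equilibrium P* = 46, Q* = 288.
The floor of 77 is above the equilibrium price 46, so it binds.
At P = 77: Qd = 564 - 6·77 = 102 and Qs = 7·77 - 34 = 505.
Surplus = Qs - Qd = 403.
Government expenditure = surplus × support price = 403 × 77 = 31031.

31031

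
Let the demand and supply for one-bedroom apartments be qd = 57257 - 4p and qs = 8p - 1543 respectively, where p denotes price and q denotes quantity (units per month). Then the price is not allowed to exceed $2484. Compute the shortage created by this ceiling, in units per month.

28992

Setting quantity demanded equal to quantity supplied, 57257 - 4p = 8p - 1543, gives p* = 4900 and q* = 37657.
Since 2484 < 4900, the ceiling is binding.
At p = 2484: qd = 57257 - 4·2484 = 47321 and qs = 8·2484 - 1543 = 18329.
Shortage = qd - qs = 47321 - 18329 = 28992.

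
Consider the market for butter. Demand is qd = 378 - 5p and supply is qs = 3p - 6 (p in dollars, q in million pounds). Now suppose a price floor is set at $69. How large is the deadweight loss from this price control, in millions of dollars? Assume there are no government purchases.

2940

Without the control the market clears where 378 - 5p = 3p - 6, i.e. p* = 48 and q* = 138.
The floor of 69 is above the equilibrium price 48, so it binds.
At p = 69: qd = 378 - 5·69 = 33 and qs = 3·69 - 6 = 201.
Quantity traded falls to 33. At q = 33 the demand price is (378 - 33)/5 = 69 and the supply price is (6 + 33)/3 = 13.
Deadweight loss = ½ · (69 - 13) · (138 - 33) = ½ · 56 · 105 = 2940.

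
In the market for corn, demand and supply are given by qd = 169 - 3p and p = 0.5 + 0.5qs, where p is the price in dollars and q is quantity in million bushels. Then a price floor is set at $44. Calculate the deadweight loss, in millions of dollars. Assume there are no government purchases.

Rearranging supply gives qs = 2p - 1. Equilibrium: 169 - 3p = 2p - 1, so 170 = 5p and p* = 34, q* = 67.
Because the floor (44) lies above the market-clearing price, it is binding.
At p = 44: qd = 169 - 3·44 = 37 and qs = 2·44 - 1 = 87.
Quantity traded falls to 37. At q = 37 the demand price is (169 - 37)/3 = 44 and the supply price is (1 + 37)/2 = 19.
Deadweight loss = ½ · (44 - 19) · (67 - 37) = ½ · 25 · 30 = 375.

375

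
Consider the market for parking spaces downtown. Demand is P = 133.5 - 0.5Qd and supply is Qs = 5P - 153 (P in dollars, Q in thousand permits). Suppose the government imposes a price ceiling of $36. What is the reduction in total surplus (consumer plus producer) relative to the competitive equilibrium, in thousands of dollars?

Rearranging demand gives Qd = 267 - 2P. Without the control the market clears where 267 - 2P = 5P - 153, i.e. P* = 60 and Q* = 147.
Since 36 < 60, the ceiling is binding.
At P = 36: Qd = 267 - 2·36 = 195 and Qs = 5·36 - 153 = 27.
Quantity traded falls to 27. At Q = 27 the demand price is (267 - 27)/2 = 120 and the supply price is (153 + 27)/5 = 36.
Deadweight loss = ½ · (120 - 36) · (147 - 27) = ½ · 84 · 120 = 5040.

5040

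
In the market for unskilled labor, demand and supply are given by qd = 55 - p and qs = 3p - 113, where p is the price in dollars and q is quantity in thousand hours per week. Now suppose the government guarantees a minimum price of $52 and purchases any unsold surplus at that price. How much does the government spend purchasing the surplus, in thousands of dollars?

Setting quantity demanded equal to quantity supplied, 55 - p = 3p - 113, gives p* = 42 and q* = 13.
Since 52 > 42, the floor is binding.
At p = 52: qd = 55 - 52 = 3 and qs = 3·52 - 113 = 43.
Surplus = qs - qd = 40.
Government expenditure = surplus × support price = 40 × 52 = 2080.

2080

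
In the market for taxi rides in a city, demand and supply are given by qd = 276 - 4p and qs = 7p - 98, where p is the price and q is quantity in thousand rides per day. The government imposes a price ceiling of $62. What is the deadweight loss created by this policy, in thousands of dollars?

0

In a free market, 276 - 4p = 7p - 98 gives the equilibrium p* = 34, q* = 140.
The ceiling of 62 is above the equilibrium price 34, so it is not binding; the market clears at p* = 34, q* = 140.
Since the control does not bind, no trades are prevented and deadweight loss is zero.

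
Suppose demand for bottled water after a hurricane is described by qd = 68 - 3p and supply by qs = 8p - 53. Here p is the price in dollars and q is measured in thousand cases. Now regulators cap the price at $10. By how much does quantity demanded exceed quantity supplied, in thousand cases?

Without the control the market clears where 68 - 3p = 8p - 53, i.e. p* = 11 and q* = 35.
Since 10 < 11, the ceiling is binding.
At p = 10: qd = 68 - 3·10 = 38 and qs = 8·10 - 53 = 27.
Shortage = qd - qs = 38 - 27 = 11.

11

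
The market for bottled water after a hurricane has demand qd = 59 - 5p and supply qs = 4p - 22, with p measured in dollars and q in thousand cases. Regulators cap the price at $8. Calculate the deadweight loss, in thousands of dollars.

Setting quantity demanded equal to quantity supplied, 59 - 5p = 4p - 22, gives p* = 9 and q* = 14.
Since 8 < 9, the ceiling is binding.
At p = 8: qd = 59 - 5·8 = 19 and qs = 4·8 - 22 = 10.
Quantity traded falls to 10. At q = 10 the demand price is (59 - 10)/5 = 9.8 and the supply price is (22 + 10)/4 = 8.
Deadweight loss = ½ · (9.8 - 8) · (14 - 10) = ½ · 1.8 · 4 = 3.6.

3.6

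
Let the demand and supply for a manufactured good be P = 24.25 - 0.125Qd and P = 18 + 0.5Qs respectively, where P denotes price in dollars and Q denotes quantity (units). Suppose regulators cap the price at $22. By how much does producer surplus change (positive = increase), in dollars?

Rearranging demand gives Qd = 194 - 8P; rearranging supply gives Qs = 2P - 36. Without the control the market clears where 194 - 8P = 2P - 36, i.e. P* = 23 and Q* = 10.
The ceiling of 22 is below the equilibrium price 23, so it binds.
At P = 22: Qd = 194 - 8·22 = 18 and Qs = 2·22 - 36 = 8.
Producer surplus without the control is ½ · (23 - 18) · 10 = 25.
With the ceiling, producers sell 8 units at 22, so PS = ½ · (22 - 18) · 8 = 16.
Change in producer surplus = 16 - 25 = -9.

-9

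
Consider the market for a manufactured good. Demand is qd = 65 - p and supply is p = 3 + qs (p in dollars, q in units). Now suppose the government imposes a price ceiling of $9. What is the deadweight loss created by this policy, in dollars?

Rearranging supply gives qs = p - 3. Equilibrium: 65 - p = p - 3, so 68 = 2p and p* = 34, q* = 31.
Because the ceiling (9) lies below the market-clearing price, it is binding.
At p = 9: qd = 65 - 9 = 56 and qs = 9 - 3 = 6.
Quantity traded falls to 6. At q = 6 the demand price is 65 - 6 = 59 and the supply price is 3 + 6 = 9.
Deadweight loss = ½ · (59 - 9) · (31 - 6) = ½ · 50 · 25 = 625.

625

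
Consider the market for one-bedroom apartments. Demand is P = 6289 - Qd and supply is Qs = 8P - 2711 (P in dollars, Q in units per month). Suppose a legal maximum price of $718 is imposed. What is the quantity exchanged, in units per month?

Rearranging demand gives Qd = 6289 - P. Setting quantity demanded equal to quantity supplied, 6289 - P = 8P - 2711, gives P* = 1000 and Q* = 5289.
Because the ceiling (718) lies below the market-clearing price, it is binding.
At P = 718: Qd = 6289 - 718 = 5571 and Qs = 8·718 - 2711 = 3033.
The quantity actually transacted is the short side, supply: 3033.

3033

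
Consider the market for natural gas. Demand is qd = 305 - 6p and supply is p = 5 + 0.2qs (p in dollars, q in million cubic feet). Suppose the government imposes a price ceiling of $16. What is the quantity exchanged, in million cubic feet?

55

Rearranging supply gives qs = 5p - 25. Without the control the market clears where 305 - 6p = 5p - 25, i.e. p* = 30 and q* = 125.
Since 16 < 30, the ceiling is binding.
At p = 16: qd = 305 - 6·16 = 209 and qs = 5·16 - 25 = 55.
The quantity actually transacted is the short side, supply: 55.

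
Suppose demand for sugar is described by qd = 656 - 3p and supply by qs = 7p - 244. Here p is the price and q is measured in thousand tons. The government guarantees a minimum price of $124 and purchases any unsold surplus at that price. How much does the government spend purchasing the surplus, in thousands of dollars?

Equilibrium: 656 - 3p = 7p - 244, so 900 = 10p and p* = 90, q* = 386.
Because the floor (124) lies above the market-clearing price, it is binding.
At p = 124: qd = 656 - 3·124 = 284 and qs = 7·124 - 244 = 624.
Surplus = qs - qd = 340.
Government expenditure = surplus × support price = 340 × 124 = 42160.

42160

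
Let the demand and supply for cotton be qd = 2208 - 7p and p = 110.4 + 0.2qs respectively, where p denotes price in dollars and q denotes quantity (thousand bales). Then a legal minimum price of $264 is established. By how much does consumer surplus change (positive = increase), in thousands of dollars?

Rearranging supply gives qs = 5p - 552. Without the control the market clears where 2208 - 7p = 5p - 552, i.e. p* = 230 and q* = 598.
The floor of 264 is above the equilibrium price 230, so it binds.
At p = 264: qd = 2208 - 7·264 = 360 and qs = 5·264 - 552 = 768.
Consumer surplus without the control is ½ · (2208/7 - 230) · 598 = 178802/7.
With the floor, consumers buy 360 units at 264, so CS = ½ · (2208/7 - 264) · 360 = 64800/7.
Change in consumer surplus = 64800/7 - 178802/7 = -16286.

-16286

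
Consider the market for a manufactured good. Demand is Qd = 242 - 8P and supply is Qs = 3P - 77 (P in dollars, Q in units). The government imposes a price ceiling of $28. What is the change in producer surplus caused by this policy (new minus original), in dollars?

-8.5

Setting quantity demanded equal to quantity supplied, 242 - 8P = 3P - 77, gives P* = 29 and Q* = 10.
The ceiling of 28 is below the equilibrium price 29, so it binds.
At P = 28: Qd = 242 - 8·28 = 18 and Qs = 3·28 - 77 = 7.
Producer surplus without the control is ½ · (29 - 77/3) · 10 = 50/3.
With the ceiling, producers sell 7 units at 28, so PS = ½ · (28 - 77/3) · 7 = 49/6.
Change in producer surplus = 49/6 - 50/3 = -8.5.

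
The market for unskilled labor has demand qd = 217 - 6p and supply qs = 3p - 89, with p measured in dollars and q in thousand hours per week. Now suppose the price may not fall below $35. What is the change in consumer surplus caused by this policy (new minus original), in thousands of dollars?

In a free market, 217 - 6p = 3p - 89 gives the equilibrium p* = 34, q* = 13.
The floor of 35 is above the equilibrium price 34, so it binds.
At p = 35: qd = 217 - 6·35 = 7 and qs = 3·35 - 89 = 16.
Consumer surplus without the control is ½ · (217/6 - 34) · 13 = 169/12.
With the floor, consumers buy 7 units at 35, so CS = ½ · (217/6 - 35) · 7 = 49/12.
Change in consumer surplus = 49/12 - 169/12 = -10.

-10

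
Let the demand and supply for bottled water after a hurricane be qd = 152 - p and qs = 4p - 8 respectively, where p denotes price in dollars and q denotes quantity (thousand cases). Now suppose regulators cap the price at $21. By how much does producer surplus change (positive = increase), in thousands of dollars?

-1078

Without the control the market clears where 152 - p = 4p - 8, i.e. p* = 32 and q* = 120.
Because the ceiling (21) lies below the market-clearing price, it is binding.
At p = 21: qd = 152 - 21 = 131 and qs = 4·21 - 8 = 76.
Producer surplus without the control is ½ · (32 - 2) · 120 = 1800.
With the ceiling, producers sell 76 units at 21, so PS = ½ · (21 - 2) · 76 = 722.
Change in producer surplus = 722 - 1800 = -1078.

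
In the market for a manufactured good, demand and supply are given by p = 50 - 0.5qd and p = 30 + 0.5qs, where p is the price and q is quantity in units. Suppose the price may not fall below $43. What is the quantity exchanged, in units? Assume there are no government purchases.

14

Rearranging demand gives qd = 100 - 2p; rearranging supply gives qs = 2p - 60. Without the control the market clears where 100 - 2p = 2p - 60, i.e. p* = 40 and q* = 20.
Because the floor (43) lies above the market-clearing price, it is binding.
At p = 43: qd = 100 - 2·43 = 14 and qs = 2·43 - 60 = 26.
The quantity actually transacted is the short side, demand: 14.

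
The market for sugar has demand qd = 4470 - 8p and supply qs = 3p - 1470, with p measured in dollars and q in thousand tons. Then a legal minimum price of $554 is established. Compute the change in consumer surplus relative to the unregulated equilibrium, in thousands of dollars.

Setting quantity demanded equal to quantity supplied, 4470 - 8p = 3p - 1470, gives p* = 540 and q* = 150.
Since 554 > 540, the floor is binding.
At p = 554: qd = 4470 - 8·554 = 38 and qs = 3·554 - 1470 = 192.
Consumer surplus without the control is ½ · (558.75 - 540) · 150 = 1406.25.
With the floor, consumers buy 38 units at 554, so CS = ½ · (558.75 - 554) · 38 = 90.25.
Change in consumer surplus = 90.25 - 1406.25 = -1316.

-1316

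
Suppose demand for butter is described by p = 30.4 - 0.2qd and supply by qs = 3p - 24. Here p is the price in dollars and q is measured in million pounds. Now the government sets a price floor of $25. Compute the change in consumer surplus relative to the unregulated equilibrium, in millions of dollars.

Rearranging demand gives qd = 152 - 5p. Setting quantity demanded equal to quantity supplied, 152 - 5p = 3p - 24, gives p* = 22 and q* = 42.
Because the floor (25) lies above the market-clearing price, it is binding.
At p = 25: qd = 152 - 5·25 = 27 and qs = 3·25 - 24 = 51.
Consumer surplus without the control is ½ · (30.4 - 22) · 42 = 176.4.
With the floor, consumers buy 27 units at 25, so CS = ½ · (30.4 - 25) · 27 = 72.9.
Change in consumer surplus = 72.9 - 176.4 = -103.5.

-103.5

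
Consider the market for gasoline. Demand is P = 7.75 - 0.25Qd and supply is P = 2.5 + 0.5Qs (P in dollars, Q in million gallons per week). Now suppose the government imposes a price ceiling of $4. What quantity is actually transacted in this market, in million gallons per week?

Rearranging demand gives Qd = 31 - 4P; rearranging supply gives Qs = 2P - 5. Without the control the market clears where 31 - 4P = 2P - 5, i.e. P* = 6 and Q* = 7.
Because the ceiling (4) lies below the market-clearing price, it is binding.
At P = 4: Qd = 31 - 4·4 = 15 and Qs = 2·4 - 5 = 3.
The quantity actually transacted is the short side, supply: 3.

3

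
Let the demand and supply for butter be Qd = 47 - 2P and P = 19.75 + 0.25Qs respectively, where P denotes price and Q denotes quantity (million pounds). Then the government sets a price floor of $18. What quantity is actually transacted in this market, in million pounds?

Rearranging supply gives Qs = 4P - 79. Setting quantity demanded equal to quantity supplied, 47 - 2P = 4P - 79, gives P* = 21 and Q* = 5.
The floor of 18 is below the equilibrium price 21, so it is not binding; the market clears at P* = 21, Q* = 5.

5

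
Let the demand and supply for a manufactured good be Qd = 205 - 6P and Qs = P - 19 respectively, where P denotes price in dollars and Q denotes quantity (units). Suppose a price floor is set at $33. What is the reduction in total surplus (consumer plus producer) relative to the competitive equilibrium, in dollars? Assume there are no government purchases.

Setting quantity demanded equal to quantity supplied, 205 - 6P = P - 19, gives P* = 32 and Q* = 13.
Since 33 > 32, the floor is binding.
At P = 33: Qd = 205 - 6·33 = 7 and Qs = 33 - 19 = 14.
Quantity traded falls to 7. At Q = 7 the demand price is (205 - 7)/6 = 33 and the supply price is 19 + 7 = 26.
Deadweight loss = ½ · (33 - 26) · (13 - 7) = ½ · 7 · 6 = 21.

21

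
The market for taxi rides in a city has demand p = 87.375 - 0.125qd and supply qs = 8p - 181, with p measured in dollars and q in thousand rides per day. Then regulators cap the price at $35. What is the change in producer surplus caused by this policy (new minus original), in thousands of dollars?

Rearranging demand gives qd = 699 - 8p. Without the control the market clears where 699 - 8p = 8p - 181, i.e. p* = 55 and q* = 259.
Because the ceiling (35) lies below the market-clearing price, it is binding.
At p = 35: qd = 699 - 8·35 = 419 and qs = 8·35 - 181 = 99.
Producer surplus without the control is ½ · (55 - 22.625) · 259 = 4192.5625.
With the ceiling, producers sell 99 units at 35, so PS = ½ · (35 - 22.625) · 99 = 612.5625.
Change in producer surplus = 612.5625 - 4192.5625 = -3580.

-3580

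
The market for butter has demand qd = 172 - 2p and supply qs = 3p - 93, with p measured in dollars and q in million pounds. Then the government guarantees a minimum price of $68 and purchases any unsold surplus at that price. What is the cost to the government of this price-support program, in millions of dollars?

Equilibrium: 172 - 2p = 3p - 93, so 265 = 5p and p* = 53, q* = 66.
Because the floor (68) lies above the market-clearing price, it is binding.
At p = 68: qd = 172 - 2·68 = 36 and qs = 3·68 - 93 = 111.
Surplus = qs - qd = 75.
Government expenditure = surplus × support price = 75 × 68 = 5100.

5100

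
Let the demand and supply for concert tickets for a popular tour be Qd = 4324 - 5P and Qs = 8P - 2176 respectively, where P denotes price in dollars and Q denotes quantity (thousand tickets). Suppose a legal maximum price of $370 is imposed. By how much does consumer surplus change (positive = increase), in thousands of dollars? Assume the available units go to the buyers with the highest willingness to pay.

Setting quantity demanded equal to quantity supplied, 4324 - 5P = 8P - 2176, gives P* = 500 and Q* = 1824.
Since 370 < 500, the ceiling is binding.
At P = 370: Qd = 4324 - 5·370 = 2474 and Qs = 8·370 - 2176 = 784.
Consumer surplus without the control is ½ · (864.8 - 500) · 1824 = 332697.6.
With the ceiling, 784 units are sold at 370 (assume they go to the highest-value buyers). The demand price at Q = 784 is 708, so CS = ½ · [(864.8 - 370) + (708 - 370)] · 784 = 326457.6.
Change in consumer surplus = 326457.6 - 332697.6 = -6240.

-6240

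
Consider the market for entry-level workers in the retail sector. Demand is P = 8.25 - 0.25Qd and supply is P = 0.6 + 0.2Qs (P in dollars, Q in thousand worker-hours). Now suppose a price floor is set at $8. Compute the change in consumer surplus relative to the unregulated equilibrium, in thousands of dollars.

Rearranging demand gives Qd = 33 - 4P; rearranging supply gives Qs = 5P - 3. Setting quantity demanded equal to quantity supplied, 33 - 4P = 5P - 3, gives P* = 4 and Q* = 17.
Since 8 > 4, the floor is binding.
At P = 8: Qd = 33 - 4·8 = 1 and Qs = 5·8 - 3 = 37.
Consumer surplus without the control is ½ · (8.25 - 4) · 17 = 36.125.
With the floor, consumers buy 1 units at 8, so CS = ½ · (8.25 - 8) · 1 = 0.125.
Change in consumer surplus = 0.125 - 36.125 = -36.

-36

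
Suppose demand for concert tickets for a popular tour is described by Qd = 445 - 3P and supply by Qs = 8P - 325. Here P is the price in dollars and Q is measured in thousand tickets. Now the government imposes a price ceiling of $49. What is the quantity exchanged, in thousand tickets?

Equilibrium: 445 - 3P = 8P - 325, so 770 = 11P and P* = 70, Q* = 235.
The ceiling of 49 is below the equilibrium price 70, so it binds.
At P = 49: Qd = 445 - 3·49 = 298 and Qs = 8·49 - 325 = 67.
The quantity actually transacted is the short side, supply: 67.

67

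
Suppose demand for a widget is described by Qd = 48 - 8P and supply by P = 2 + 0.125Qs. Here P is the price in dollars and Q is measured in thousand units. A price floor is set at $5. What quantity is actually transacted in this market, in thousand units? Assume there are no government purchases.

Rearranging supply gives Qs = 8P - 16. In a free market, 48 - 8P = 8P - 16 gives the equilibrium P* = 4, Q* = 16.
Because the floor (5) lies above the market-clearing price, it is binding.
At P = 5: Qd = 48 - 8·5 = 8 and Qs = 8·5 - 16 = 24.
The quantity actually transacted is the short side, demand: 8.

8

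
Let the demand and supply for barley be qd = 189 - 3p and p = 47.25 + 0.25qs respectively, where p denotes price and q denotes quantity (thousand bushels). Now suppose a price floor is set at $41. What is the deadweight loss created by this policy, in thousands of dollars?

0

Rearranging supply gives qs = 4p - 189. Setting quantity demanded equal to quantity supplied, 189 - 3p = 4p - 189, gives p* = 54 and q* = 27.
Since 41 is below p* = 54, the floor does not bind and the free-market outcome prevails.
Since the control does not bind, no trades are prevented and deadweight loss is zero.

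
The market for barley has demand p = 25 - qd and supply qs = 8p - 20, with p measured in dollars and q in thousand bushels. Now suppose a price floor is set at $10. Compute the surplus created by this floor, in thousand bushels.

45

Rearranging demand gives qd = 25 - p. In a free market, 25 - p = 8p - 20 gives the equilibrium p* = 5, q* = 20.
Because the floor (10) lies above the market-clearing price, it is binding.
At p = 10: qd = 25 - 10 = 15 and qs = 8·10 - 20 = 60.
Surplus = qs - qd = 60 - 15 = 45.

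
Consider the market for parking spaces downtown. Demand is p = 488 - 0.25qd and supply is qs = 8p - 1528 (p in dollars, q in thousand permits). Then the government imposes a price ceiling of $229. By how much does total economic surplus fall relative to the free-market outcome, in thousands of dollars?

44652

Rearranging demand gives qd = 1952 - 4p. Without the control the market clears where 1952 - 4p = 8p - 1528, i.e. p* = 290 and q* = 792.
The ceiling of 229 is below the equilibrium price 290, so it binds.
At p = 229: qd = 1952 - 4·229 = 1036 and qs = 8·229 - 1528 = 304.
Quantity traded falls to 304. At q = 304 the demand price is (1952 - 304)/4 = 412 and the supply price is (1528 + 304)/8 = 229.
Deadweight loss = ½ · (412 - 229) · (792 - 304) = ½ · 183 · 488 = 44652.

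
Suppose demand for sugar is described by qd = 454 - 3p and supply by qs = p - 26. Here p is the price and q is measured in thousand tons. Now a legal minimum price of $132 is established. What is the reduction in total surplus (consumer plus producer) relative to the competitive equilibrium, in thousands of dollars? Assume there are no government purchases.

Equilibrium: 454 - 3p = p - 26, so 480 = 4p and p* = 120, q* = 94.
The floor of 132 is above the equilibrium price 120, so it binds.
At p = 132: qd = 454 - 3·132 = 58 and qs = 132 - 26 = 106.
Quantity traded falls to 58. At q = 58 the demand price is (454 - 58)/3 = 132 and the supply price is 26 + 58 = 84.
Deadweight loss = ½ · (132 - 84) · (94 - 58) = ½ · 48 · 36 = 864.

864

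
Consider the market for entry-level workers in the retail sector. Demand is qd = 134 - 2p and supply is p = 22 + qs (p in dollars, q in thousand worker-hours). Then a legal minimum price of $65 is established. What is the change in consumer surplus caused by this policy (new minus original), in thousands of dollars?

-221

Rearranging supply gives qs = p - 22. Equilibrium: 134 - 2p = p - 22, so 156 = 3p and p* = 52, q* = 30.
Because the floor (65) lies above the market-clearing price, it is binding.
At p = 65: qd = 134 - 2·65 = 4 and qs = 65 - 22 = 43.
Consumer surplus without the control is ½ · (67 - 52) · 30 = 225.
With the floor, consumers buy 4 units at 65, so CS = ½ · (67 - 65) · 4 = 4.
Change in consumer surplus = 4 - 225 = -221.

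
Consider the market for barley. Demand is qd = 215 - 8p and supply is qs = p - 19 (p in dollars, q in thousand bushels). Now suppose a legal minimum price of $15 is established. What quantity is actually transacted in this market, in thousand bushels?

Without the control the market clears where 215 - 8p = p - 19, i.e. p* = 26 and q* = 7.
Since 15 is below p* = 26, the floor does not bind and the free-market outcome prevails.

7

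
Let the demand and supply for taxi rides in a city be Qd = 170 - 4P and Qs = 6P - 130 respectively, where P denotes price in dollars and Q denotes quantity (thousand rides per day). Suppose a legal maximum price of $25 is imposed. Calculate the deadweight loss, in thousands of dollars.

In a free market, 170 - 4P = 6P - 130 gives the equilibrium P* = 30, Q* = 50.
Since 25 < 30, the ceiling is binding.
At P = 25: Qd = 170 - 4·25 = 70 and Qs = 6·25 - 130 = 20.
Quantity traded falls to 20. At Q = 20 the demand price is (170 - 20)/4 = 37.5 and the supply price is (130 + 20)/6 = 25.
Deadweight loss = ½ · (37.5 - 25) · (50 - 20) = ½ · 12.5 · 30 = 187.5.

187.5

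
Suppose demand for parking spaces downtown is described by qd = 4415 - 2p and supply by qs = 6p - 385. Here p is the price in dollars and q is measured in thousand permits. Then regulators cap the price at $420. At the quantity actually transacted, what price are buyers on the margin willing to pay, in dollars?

Without the control the market clears where 4415 - 2p = 6p - 385, i.e. p* = 600 and q* = 3215.
Since 420 < 600, the ceiling is binding.
At p = 420: qd = 4415 - 2·420 = 3575 and qs = 6·420 - 385 = 2135.
Only 2135 units reach the market. On the demand curve, the marginal buyer's willingness to pay at q = 2135 is (4415 - 2135)/2 = 1140.

1140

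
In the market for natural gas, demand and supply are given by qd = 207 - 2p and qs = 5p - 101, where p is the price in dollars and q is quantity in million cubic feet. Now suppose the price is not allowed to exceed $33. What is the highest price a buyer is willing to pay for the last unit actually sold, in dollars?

In a free market, 207 - 2p = 5p - 101 gives the equilibrium p* = 44, q* = 119.
The ceiling of 33 is below the equilibrium price 44, so it binds.
At p = 33: qd = 207 - 2·33 = 141 and qs = 5·33 - 101 = 64.
Only 64 units reach the market. On the demand curve, the marginal buyer's willingness to pay at q = 64 is (207 - 64)/2 = 71.5.

71.5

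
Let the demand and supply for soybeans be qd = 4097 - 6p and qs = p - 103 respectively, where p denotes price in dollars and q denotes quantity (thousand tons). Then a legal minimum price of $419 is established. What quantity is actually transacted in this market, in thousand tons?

497

Setting quantity demanded equal to quantity supplied, 4097 - 6p = p - 103, gives p* = 600 and q* = 497.
Since 419 is below p* = 600, the floor does not bind and the free-market outcome prevails.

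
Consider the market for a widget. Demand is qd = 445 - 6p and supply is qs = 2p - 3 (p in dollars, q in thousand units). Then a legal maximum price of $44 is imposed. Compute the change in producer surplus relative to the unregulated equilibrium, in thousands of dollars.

-1164

Setting quantity demanded equal to quantity supplied, 445 - 6p = 2p - 3, gives p* = 56 and q* = 109.
The ceiling of 44 is below the equilibrium price 56, so it binds.
At p = 44: qd = 445 - 6·44 = 181 and qs = 2·44 - 3 = 85.
Producer surplus without the control is ½ · (56 - 1.5) · 109 = 2970.25.
With the ceiling, producers sell 85 units at 44, so PS = ½ · (44 - 1.5) · 85 = 1806.25.
Change in producer surplus = 1806.25 - 2970.25 = -1164.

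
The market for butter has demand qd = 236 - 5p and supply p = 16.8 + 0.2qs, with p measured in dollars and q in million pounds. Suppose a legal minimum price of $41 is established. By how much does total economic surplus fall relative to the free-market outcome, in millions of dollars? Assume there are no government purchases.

405

Rearranging supply gives qs = 5p - 84. Without the control the market clears where 236 - 5p = 5p - 84, i.e. p* = 32 and q* = 76.
Because the floor (41) lies above the market-clearing price, it is binding.
At p = 41: qd = 236 - 5·41 = 31 and qs = 5·41 - 84 = 121.
Quantity traded falls to 31. At q = 31 the demand price is (236 - 31)/5 = 41 and the supply price is (84 + 31)/5 = 23.
Deadweight loss = ½ · (41 - 23) · (76 - 31) = ½ · 18 · 45 = 405.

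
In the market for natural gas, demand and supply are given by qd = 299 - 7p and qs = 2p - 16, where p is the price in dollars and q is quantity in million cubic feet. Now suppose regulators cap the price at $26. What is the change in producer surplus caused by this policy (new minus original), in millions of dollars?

Setting quantity demanded equal to quantity supplied, 299 - 7p = 2p - 16, gives p* = 35 and q* = 54.
Because the ceiling (26) lies below the market-clearing price, it is binding.
At p = 26: qd = 299 - 7·26 = 117 and qs = 2·26 - 16 = 36.
Producer surplus without the control is ½ · (35 - 8) · 54 = 729.
With the ceiling, producers sell 36 units at 26, so PS = ½ · (26 - 8) · 36 = 324.
Change in producer surplus = 324 - 729 = -405.

-405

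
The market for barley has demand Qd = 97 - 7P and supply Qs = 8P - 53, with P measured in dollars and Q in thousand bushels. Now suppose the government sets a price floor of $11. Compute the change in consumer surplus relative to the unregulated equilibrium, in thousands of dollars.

Equilibrium: 97 - 7P = 8P - 53, so 150 = 15P and P* = 10, Q* = 27.
Because the floor (11) lies above the market-clearing price, it is binding.
At P = 11: Qd = 97 - 7·11 = 20 and Qs = 8·11 - 53 = 35.
Consumer surplus without the control is ½ · (97/7 - 10) · 27 = 729/14.
With the floor, consumers buy 20 units at 11, so CS = ½ · (97/7 - 11) · 20 = 200/7.
Change in consumer surplus = 200/7 - 729/14 = -23.5.

-23.5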